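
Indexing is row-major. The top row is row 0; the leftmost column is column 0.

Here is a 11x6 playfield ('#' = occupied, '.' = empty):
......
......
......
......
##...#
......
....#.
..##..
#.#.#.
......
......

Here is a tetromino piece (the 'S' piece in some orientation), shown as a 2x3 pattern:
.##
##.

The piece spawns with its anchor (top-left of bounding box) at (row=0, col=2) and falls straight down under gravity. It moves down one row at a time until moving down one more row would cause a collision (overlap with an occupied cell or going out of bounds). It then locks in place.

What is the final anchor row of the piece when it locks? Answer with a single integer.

Answer: 5

Derivation:
Spawn at (row=0, col=2). Try each row:
  row 0: fits
  row 1: fits
  row 2: fits
  row 3: fits
  row 4: fits
  row 5: fits
  row 6: blocked -> lock at row 5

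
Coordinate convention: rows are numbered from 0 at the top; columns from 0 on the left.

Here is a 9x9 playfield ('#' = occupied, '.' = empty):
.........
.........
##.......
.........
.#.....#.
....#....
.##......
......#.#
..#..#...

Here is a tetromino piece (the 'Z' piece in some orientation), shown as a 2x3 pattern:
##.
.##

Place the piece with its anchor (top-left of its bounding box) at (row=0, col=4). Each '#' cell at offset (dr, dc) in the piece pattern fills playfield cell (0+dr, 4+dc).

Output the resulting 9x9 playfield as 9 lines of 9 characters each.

Answer: ....##...
.....##..
##.......
.........
.#.....#.
....#....
.##......
......#.#
..#..#...

Derivation:
Fill (0+0,4+0) = (0,4)
Fill (0+0,4+1) = (0,5)
Fill (0+1,4+1) = (1,5)
Fill (0+1,4+2) = (1,6)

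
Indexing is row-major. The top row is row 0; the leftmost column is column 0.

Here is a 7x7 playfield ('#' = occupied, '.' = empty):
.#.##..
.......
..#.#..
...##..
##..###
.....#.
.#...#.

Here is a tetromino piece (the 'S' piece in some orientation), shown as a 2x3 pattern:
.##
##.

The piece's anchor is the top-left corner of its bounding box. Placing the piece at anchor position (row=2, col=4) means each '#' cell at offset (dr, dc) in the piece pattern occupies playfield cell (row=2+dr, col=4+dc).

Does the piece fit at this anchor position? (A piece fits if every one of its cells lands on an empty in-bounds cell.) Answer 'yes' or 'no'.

Answer: no

Derivation:
Check each piece cell at anchor (2, 4):
  offset (0,1) -> (2,5): empty -> OK
  offset (0,2) -> (2,6): empty -> OK
  offset (1,0) -> (3,4): occupied ('#') -> FAIL
  offset (1,1) -> (3,5): empty -> OK
All cells valid: no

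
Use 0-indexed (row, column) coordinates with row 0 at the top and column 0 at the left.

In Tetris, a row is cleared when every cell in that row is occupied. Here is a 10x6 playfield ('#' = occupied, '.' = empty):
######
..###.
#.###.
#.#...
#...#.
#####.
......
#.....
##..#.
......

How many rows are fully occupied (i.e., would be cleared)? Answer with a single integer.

Check each row:
  row 0: 0 empty cells -> FULL (clear)
  row 1: 3 empty cells -> not full
  row 2: 2 empty cells -> not full
  row 3: 4 empty cells -> not full
  row 4: 4 empty cells -> not full
  row 5: 1 empty cell -> not full
  row 6: 6 empty cells -> not full
  row 7: 5 empty cells -> not full
  row 8: 3 empty cells -> not full
  row 9: 6 empty cells -> not full
Total rows cleared: 1

Answer: 1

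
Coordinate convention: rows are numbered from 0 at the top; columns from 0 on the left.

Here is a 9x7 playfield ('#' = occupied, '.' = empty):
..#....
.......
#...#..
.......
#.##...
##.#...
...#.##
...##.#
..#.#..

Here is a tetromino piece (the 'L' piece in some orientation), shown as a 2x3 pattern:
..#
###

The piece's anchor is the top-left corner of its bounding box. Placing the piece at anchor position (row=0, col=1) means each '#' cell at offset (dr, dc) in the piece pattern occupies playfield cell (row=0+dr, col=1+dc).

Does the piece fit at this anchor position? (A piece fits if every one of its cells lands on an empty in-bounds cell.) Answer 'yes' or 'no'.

Check each piece cell at anchor (0, 1):
  offset (0,2) -> (0,3): empty -> OK
  offset (1,0) -> (1,1): empty -> OK
  offset (1,1) -> (1,2): empty -> OK
  offset (1,2) -> (1,3): empty -> OK
All cells valid: yes

Answer: yes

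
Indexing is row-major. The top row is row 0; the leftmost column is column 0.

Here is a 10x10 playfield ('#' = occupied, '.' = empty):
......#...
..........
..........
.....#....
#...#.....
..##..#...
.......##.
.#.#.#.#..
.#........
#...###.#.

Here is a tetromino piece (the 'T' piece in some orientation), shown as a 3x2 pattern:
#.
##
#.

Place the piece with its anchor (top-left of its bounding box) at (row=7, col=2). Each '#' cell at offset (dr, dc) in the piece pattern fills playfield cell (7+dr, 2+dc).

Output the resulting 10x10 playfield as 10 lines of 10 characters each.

Answer: ......#...
..........
..........
.....#....
#...#.....
..##..#...
.......##.
.###.#.#..
.###......
#.#.###.#.

Derivation:
Fill (7+0,2+0) = (7,2)
Fill (7+1,2+0) = (8,2)
Fill (7+1,2+1) = (8,3)
Fill (7+2,2+0) = (9,2)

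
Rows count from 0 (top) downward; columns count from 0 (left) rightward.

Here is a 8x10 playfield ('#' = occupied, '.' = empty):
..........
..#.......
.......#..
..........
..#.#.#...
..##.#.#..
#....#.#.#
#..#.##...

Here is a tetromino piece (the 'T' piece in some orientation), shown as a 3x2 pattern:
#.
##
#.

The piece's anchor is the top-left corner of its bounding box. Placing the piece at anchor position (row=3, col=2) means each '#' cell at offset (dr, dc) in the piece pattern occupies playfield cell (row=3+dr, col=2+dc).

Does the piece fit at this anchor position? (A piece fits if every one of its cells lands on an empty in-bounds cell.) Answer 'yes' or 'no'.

Check each piece cell at anchor (3, 2):
  offset (0,0) -> (3,2): empty -> OK
  offset (1,0) -> (4,2): occupied ('#') -> FAIL
  offset (1,1) -> (4,3): empty -> OK
  offset (2,0) -> (5,2): occupied ('#') -> FAIL
All cells valid: no

Answer: no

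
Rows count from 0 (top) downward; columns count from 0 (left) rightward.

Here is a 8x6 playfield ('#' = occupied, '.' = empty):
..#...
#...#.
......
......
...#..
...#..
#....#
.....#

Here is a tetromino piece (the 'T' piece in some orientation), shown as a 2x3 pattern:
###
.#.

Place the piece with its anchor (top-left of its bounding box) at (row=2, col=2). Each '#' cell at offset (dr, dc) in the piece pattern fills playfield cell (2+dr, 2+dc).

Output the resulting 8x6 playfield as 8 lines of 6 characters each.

Answer: ..#...
#...#.
..###.
...#..
...#..
...#..
#....#
.....#

Derivation:
Fill (2+0,2+0) = (2,2)
Fill (2+0,2+1) = (2,3)
Fill (2+0,2+2) = (2,4)
Fill (2+1,2+1) = (3,3)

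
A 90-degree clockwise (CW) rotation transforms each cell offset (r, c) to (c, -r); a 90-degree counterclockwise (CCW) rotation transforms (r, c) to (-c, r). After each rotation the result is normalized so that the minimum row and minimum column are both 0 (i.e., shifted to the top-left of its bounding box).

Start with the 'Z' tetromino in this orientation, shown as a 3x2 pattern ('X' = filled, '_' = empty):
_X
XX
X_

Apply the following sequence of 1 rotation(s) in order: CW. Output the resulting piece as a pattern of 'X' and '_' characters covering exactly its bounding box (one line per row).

Start:
_X
XX
X_
After rotation 1 (CW):
XX_
_XX

Answer: XX_
_XX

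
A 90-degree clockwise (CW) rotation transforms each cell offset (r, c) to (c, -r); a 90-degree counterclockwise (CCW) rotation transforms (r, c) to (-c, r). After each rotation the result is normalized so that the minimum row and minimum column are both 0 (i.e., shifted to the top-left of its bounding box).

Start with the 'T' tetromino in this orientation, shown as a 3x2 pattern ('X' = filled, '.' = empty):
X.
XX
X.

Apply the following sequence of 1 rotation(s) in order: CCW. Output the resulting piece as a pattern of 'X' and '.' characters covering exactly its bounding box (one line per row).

Start:
X.
XX
X.
After rotation 1 (CCW):
.X.
XXX

Answer: .X.
XXX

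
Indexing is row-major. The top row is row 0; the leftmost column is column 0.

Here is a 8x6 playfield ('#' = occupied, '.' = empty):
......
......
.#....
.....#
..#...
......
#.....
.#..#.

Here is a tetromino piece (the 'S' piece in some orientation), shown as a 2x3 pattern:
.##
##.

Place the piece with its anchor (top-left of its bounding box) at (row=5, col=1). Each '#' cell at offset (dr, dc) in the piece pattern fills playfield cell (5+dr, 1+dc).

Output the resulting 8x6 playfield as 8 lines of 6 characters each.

Fill (5+0,1+1) = (5,2)
Fill (5+0,1+2) = (5,3)
Fill (5+1,1+0) = (6,1)
Fill (5+1,1+1) = (6,2)

Answer: ......
......
.#....
.....#
..#...
..##..
###...
.#..#.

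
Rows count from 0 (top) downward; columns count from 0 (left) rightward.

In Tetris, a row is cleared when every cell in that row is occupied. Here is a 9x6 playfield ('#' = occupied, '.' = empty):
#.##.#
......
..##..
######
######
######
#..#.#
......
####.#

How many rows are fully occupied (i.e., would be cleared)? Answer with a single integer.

Answer: 3

Derivation:
Check each row:
  row 0: 2 empty cells -> not full
  row 1: 6 empty cells -> not full
  row 2: 4 empty cells -> not full
  row 3: 0 empty cells -> FULL (clear)
  row 4: 0 empty cells -> FULL (clear)
  row 5: 0 empty cells -> FULL (clear)
  row 6: 3 empty cells -> not full
  row 7: 6 empty cells -> not full
  row 8: 1 empty cell -> not full
Total rows cleared: 3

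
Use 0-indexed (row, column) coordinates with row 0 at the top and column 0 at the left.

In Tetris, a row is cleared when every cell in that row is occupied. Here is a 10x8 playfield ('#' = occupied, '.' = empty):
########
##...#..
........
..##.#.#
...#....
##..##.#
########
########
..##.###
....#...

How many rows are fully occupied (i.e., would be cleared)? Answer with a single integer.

Answer: 3

Derivation:
Check each row:
  row 0: 0 empty cells -> FULL (clear)
  row 1: 5 empty cells -> not full
  row 2: 8 empty cells -> not full
  row 3: 4 empty cells -> not full
  row 4: 7 empty cells -> not full
  row 5: 3 empty cells -> not full
  row 6: 0 empty cells -> FULL (clear)
  row 7: 0 empty cells -> FULL (clear)
  row 8: 3 empty cells -> not full
  row 9: 7 empty cells -> not full
Total rows cleared: 3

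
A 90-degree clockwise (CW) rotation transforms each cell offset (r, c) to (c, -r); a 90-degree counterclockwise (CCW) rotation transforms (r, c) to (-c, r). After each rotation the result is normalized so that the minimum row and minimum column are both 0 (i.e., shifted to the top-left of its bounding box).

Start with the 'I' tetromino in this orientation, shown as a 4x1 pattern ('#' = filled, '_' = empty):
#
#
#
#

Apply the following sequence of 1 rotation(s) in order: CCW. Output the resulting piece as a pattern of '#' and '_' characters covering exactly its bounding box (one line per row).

Start:
#
#
#
#
After rotation 1 (CCW):
####

Answer: ####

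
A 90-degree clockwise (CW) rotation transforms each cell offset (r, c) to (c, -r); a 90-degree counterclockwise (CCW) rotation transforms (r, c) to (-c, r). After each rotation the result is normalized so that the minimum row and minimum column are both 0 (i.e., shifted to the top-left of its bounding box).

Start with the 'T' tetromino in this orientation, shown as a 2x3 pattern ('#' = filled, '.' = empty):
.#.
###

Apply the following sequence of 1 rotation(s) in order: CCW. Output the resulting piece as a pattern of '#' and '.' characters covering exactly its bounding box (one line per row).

Start:
.#.
###
After rotation 1 (CCW):
.#
##
.#

Answer: .#
##
.#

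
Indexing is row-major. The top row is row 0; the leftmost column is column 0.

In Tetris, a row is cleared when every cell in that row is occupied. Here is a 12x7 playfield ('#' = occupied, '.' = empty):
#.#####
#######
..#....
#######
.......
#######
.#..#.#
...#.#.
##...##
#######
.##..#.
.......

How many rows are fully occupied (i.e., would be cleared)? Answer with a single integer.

Answer: 4

Derivation:
Check each row:
  row 0: 1 empty cell -> not full
  row 1: 0 empty cells -> FULL (clear)
  row 2: 6 empty cells -> not full
  row 3: 0 empty cells -> FULL (clear)
  row 4: 7 empty cells -> not full
  row 5: 0 empty cells -> FULL (clear)
  row 6: 4 empty cells -> not full
  row 7: 5 empty cells -> not full
  row 8: 3 empty cells -> not full
  row 9: 0 empty cells -> FULL (clear)
  row 10: 4 empty cells -> not full
  row 11: 7 empty cells -> not full
Total rows cleared: 4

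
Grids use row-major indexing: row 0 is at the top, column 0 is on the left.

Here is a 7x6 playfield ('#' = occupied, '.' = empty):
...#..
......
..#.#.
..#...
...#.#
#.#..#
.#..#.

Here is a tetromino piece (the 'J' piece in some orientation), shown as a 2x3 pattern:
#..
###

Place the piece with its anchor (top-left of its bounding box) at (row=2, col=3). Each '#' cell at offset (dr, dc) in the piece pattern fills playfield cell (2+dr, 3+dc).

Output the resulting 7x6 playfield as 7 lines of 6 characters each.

Answer: ...#..
......
..###.
..####
...#.#
#.#..#
.#..#.

Derivation:
Fill (2+0,3+0) = (2,3)
Fill (2+1,3+0) = (3,3)
Fill (2+1,3+1) = (3,4)
Fill (2+1,3+2) = (3,5)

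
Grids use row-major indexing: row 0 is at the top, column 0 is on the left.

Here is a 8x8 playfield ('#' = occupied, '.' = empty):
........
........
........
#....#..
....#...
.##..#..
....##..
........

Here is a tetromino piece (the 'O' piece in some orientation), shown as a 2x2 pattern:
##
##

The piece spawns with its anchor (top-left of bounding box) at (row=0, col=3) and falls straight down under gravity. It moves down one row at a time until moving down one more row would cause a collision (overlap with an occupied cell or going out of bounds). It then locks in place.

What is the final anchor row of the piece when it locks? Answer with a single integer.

Spawn at (row=0, col=3). Try each row:
  row 0: fits
  row 1: fits
  row 2: fits
  row 3: blocked -> lock at row 2

Answer: 2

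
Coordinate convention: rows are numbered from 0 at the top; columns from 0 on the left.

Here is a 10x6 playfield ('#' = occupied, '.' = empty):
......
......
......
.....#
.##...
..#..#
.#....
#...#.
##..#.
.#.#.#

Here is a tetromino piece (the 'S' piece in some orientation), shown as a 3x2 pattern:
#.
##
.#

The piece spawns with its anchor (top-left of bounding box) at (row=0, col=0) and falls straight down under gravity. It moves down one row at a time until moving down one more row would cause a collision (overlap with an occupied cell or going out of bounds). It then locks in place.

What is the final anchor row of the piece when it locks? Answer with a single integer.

Spawn at (row=0, col=0). Try each row:
  row 0: fits
  row 1: fits
  row 2: blocked -> lock at row 1

Answer: 1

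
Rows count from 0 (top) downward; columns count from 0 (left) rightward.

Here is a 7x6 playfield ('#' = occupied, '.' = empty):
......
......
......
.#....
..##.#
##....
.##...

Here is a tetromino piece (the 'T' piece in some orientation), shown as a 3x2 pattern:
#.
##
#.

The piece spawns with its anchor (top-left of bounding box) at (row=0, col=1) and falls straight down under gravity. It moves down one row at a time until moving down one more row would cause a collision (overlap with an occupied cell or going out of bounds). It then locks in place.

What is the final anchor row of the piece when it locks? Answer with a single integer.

Spawn at (row=0, col=1). Try each row:
  row 0: fits
  row 1: blocked -> lock at row 0

Answer: 0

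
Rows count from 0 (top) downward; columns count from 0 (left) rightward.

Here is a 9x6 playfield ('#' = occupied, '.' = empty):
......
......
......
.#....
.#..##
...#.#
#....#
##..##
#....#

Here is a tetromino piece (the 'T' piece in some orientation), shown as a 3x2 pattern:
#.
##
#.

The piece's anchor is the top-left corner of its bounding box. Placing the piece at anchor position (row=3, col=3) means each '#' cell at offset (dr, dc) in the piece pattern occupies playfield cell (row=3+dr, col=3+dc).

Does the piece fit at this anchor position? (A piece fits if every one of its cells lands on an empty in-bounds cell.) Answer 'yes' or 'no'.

Answer: no

Derivation:
Check each piece cell at anchor (3, 3):
  offset (0,0) -> (3,3): empty -> OK
  offset (1,0) -> (4,3): empty -> OK
  offset (1,1) -> (4,4): occupied ('#') -> FAIL
  offset (2,0) -> (5,3): occupied ('#') -> FAIL
All cells valid: no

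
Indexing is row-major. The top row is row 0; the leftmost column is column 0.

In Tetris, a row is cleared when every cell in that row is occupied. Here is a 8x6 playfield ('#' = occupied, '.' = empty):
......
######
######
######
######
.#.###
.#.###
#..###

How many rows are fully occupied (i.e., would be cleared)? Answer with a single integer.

Answer: 4

Derivation:
Check each row:
  row 0: 6 empty cells -> not full
  row 1: 0 empty cells -> FULL (clear)
  row 2: 0 empty cells -> FULL (clear)
  row 3: 0 empty cells -> FULL (clear)
  row 4: 0 empty cells -> FULL (clear)
  row 5: 2 empty cells -> not full
  row 6: 2 empty cells -> not full
  row 7: 2 empty cells -> not full
Total rows cleared: 4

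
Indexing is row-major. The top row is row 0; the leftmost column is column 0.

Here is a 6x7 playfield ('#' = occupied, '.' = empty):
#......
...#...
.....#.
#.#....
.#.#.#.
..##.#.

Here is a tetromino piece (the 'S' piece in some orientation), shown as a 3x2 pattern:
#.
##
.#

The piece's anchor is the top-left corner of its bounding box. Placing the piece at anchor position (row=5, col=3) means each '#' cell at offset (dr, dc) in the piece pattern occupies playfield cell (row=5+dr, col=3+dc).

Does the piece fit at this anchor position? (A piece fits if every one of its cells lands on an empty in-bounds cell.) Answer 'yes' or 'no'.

Answer: no

Derivation:
Check each piece cell at anchor (5, 3):
  offset (0,0) -> (5,3): occupied ('#') -> FAIL
  offset (1,0) -> (6,3): out of bounds -> FAIL
  offset (1,1) -> (6,4): out of bounds -> FAIL
  offset (2,1) -> (7,4): out of bounds -> FAIL
All cells valid: no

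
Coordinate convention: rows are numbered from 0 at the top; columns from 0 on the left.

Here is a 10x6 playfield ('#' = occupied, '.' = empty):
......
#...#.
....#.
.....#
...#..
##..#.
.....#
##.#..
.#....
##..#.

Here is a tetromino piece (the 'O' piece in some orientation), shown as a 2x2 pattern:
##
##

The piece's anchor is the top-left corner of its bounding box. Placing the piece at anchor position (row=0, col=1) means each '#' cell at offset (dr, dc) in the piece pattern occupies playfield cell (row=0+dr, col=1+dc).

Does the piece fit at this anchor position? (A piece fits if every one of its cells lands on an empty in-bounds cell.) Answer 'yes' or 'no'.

Answer: yes

Derivation:
Check each piece cell at anchor (0, 1):
  offset (0,0) -> (0,1): empty -> OK
  offset (0,1) -> (0,2): empty -> OK
  offset (1,0) -> (1,1): empty -> OK
  offset (1,1) -> (1,2): empty -> OK
All cells valid: yes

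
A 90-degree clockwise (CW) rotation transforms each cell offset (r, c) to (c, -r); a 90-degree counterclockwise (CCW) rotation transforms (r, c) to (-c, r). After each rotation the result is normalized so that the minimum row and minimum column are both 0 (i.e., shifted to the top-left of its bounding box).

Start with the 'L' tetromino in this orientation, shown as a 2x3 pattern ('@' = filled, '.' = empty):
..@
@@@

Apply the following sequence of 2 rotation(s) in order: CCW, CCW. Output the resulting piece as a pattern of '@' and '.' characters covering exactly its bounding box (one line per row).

Start:
..@
@@@
After rotation 1 (CCW):
@@
.@
.@
After rotation 2 (CCW):
@@@
@..

Answer: @@@
@..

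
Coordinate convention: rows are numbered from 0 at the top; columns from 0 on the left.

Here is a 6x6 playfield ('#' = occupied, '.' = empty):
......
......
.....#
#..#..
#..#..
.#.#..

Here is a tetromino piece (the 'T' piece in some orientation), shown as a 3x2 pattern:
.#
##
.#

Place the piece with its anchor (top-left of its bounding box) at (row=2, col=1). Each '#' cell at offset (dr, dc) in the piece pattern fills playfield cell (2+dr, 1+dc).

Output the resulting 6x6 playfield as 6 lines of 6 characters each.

Fill (2+0,1+1) = (2,2)
Fill (2+1,1+0) = (3,1)
Fill (2+1,1+1) = (3,2)
Fill (2+2,1+1) = (4,2)

Answer: ......
......
..#..#
####..
#.##..
.#.#..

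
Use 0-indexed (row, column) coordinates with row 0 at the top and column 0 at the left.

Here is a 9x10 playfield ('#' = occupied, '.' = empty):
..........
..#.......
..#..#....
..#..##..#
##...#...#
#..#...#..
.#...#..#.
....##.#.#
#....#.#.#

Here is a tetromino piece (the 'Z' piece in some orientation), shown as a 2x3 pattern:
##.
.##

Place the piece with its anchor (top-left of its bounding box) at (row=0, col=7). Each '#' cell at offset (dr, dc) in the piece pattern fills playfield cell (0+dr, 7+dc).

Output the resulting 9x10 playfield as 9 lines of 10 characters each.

Answer: .......##.
..#.....##
..#..#....
..#..##..#
##...#...#
#..#...#..
.#...#..#.
....##.#.#
#....#.#.#

Derivation:
Fill (0+0,7+0) = (0,7)
Fill (0+0,7+1) = (0,8)
Fill (0+1,7+1) = (1,8)
Fill (0+1,7+2) = (1,9)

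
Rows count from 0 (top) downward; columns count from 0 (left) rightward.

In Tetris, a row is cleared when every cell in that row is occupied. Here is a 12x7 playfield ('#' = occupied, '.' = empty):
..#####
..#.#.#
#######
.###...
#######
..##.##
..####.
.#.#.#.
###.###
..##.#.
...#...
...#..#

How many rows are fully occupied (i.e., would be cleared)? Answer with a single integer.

Answer: 2

Derivation:
Check each row:
  row 0: 2 empty cells -> not full
  row 1: 4 empty cells -> not full
  row 2: 0 empty cells -> FULL (clear)
  row 3: 4 empty cells -> not full
  row 4: 0 empty cells -> FULL (clear)
  row 5: 3 empty cells -> not full
  row 6: 3 empty cells -> not full
  row 7: 4 empty cells -> not full
  row 8: 1 empty cell -> not full
  row 9: 4 empty cells -> not full
  row 10: 6 empty cells -> not full
  row 11: 5 empty cells -> not full
Total rows cleared: 2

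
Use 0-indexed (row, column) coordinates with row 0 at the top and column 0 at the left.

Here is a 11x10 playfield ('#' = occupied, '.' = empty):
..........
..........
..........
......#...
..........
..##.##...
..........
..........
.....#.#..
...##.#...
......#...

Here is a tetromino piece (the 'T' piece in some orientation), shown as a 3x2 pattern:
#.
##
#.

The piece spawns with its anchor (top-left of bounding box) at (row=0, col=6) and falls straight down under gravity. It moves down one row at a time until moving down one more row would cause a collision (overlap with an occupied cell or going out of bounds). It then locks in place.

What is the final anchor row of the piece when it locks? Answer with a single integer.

Spawn at (row=0, col=6). Try each row:
  row 0: fits
  row 1: blocked -> lock at row 0

Answer: 0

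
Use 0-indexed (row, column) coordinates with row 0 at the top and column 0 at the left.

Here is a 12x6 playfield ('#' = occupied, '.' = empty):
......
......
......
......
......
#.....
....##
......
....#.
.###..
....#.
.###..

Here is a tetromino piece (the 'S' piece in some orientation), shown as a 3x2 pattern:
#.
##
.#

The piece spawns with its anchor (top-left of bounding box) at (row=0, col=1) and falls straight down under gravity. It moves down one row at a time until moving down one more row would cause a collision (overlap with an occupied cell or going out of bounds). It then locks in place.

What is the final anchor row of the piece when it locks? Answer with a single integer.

Spawn at (row=0, col=1). Try each row:
  row 0: fits
  row 1: fits
  row 2: fits
  row 3: fits
  row 4: fits
  row 5: fits
  row 6: fits
  row 7: blocked -> lock at row 6

Answer: 6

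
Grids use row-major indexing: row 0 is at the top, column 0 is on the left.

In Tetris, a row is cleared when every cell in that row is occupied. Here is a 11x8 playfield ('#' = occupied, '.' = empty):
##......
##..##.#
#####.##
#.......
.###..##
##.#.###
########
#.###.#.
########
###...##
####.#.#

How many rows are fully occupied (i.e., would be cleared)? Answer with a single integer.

Answer: 2

Derivation:
Check each row:
  row 0: 6 empty cells -> not full
  row 1: 3 empty cells -> not full
  row 2: 1 empty cell -> not full
  row 3: 7 empty cells -> not full
  row 4: 3 empty cells -> not full
  row 5: 2 empty cells -> not full
  row 6: 0 empty cells -> FULL (clear)
  row 7: 3 empty cells -> not full
  row 8: 0 empty cells -> FULL (clear)
  row 9: 3 empty cells -> not full
  row 10: 2 empty cells -> not full
Total rows cleared: 2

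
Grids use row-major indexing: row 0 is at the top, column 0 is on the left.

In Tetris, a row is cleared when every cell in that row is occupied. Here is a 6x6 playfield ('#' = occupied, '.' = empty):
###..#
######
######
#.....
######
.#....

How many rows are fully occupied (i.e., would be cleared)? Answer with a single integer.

Check each row:
  row 0: 2 empty cells -> not full
  row 1: 0 empty cells -> FULL (clear)
  row 2: 0 empty cells -> FULL (clear)
  row 3: 5 empty cells -> not full
  row 4: 0 empty cells -> FULL (clear)
  row 5: 5 empty cells -> not full
Total rows cleared: 3

Answer: 3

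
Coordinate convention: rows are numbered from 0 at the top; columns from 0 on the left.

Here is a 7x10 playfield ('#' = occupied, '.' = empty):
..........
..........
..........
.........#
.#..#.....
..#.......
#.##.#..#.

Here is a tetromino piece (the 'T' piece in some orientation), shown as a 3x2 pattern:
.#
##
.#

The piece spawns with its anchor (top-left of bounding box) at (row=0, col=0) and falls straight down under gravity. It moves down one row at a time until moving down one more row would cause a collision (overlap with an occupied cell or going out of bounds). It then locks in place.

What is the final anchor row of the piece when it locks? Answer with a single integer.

Answer: 1

Derivation:
Spawn at (row=0, col=0). Try each row:
  row 0: fits
  row 1: fits
  row 2: blocked -> lock at row 1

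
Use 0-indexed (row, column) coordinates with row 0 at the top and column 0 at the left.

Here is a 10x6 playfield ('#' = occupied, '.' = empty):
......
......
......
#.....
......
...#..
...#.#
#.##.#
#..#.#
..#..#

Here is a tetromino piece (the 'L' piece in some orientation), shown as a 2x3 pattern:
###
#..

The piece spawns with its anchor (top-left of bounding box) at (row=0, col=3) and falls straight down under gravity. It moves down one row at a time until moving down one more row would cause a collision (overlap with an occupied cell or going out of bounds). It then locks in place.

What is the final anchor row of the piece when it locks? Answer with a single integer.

Answer: 3

Derivation:
Spawn at (row=0, col=3). Try each row:
  row 0: fits
  row 1: fits
  row 2: fits
  row 3: fits
  row 4: blocked -> lock at row 3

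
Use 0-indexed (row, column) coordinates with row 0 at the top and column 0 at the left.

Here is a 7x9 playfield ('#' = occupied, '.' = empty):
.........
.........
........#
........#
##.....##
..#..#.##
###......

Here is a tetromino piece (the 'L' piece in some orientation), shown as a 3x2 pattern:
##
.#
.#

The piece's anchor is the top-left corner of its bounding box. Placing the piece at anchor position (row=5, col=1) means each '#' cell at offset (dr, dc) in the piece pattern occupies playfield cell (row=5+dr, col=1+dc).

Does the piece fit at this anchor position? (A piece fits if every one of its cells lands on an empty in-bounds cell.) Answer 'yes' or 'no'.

Answer: no

Derivation:
Check each piece cell at anchor (5, 1):
  offset (0,0) -> (5,1): empty -> OK
  offset (0,1) -> (5,2): occupied ('#') -> FAIL
  offset (1,1) -> (6,2): occupied ('#') -> FAIL
  offset (2,1) -> (7,2): out of bounds -> FAIL
All cells valid: no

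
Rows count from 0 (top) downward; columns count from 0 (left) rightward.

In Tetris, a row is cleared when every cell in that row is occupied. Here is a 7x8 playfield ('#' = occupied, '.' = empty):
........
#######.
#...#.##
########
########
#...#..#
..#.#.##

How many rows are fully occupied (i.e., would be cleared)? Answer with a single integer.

Answer: 2

Derivation:
Check each row:
  row 0: 8 empty cells -> not full
  row 1: 1 empty cell -> not full
  row 2: 4 empty cells -> not full
  row 3: 0 empty cells -> FULL (clear)
  row 4: 0 empty cells -> FULL (clear)
  row 5: 5 empty cells -> not full
  row 6: 4 empty cells -> not full
Total rows cleared: 2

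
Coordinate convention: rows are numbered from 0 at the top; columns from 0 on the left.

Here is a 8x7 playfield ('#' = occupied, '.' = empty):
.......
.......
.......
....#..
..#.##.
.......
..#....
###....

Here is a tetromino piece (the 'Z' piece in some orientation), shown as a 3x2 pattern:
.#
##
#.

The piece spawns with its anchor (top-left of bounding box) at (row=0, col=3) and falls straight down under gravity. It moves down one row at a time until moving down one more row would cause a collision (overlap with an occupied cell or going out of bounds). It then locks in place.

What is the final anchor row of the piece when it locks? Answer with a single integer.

Spawn at (row=0, col=3). Try each row:
  row 0: fits
  row 1: fits
  row 2: blocked -> lock at row 1

Answer: 1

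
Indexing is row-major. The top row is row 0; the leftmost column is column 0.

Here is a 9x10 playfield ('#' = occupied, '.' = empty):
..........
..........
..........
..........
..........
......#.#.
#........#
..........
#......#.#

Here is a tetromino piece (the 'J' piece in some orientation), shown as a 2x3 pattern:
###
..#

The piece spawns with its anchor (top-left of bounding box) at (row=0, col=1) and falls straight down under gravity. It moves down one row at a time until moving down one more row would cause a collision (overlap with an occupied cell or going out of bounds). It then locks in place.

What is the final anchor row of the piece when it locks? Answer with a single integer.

Spawn at (row=0, col=1). Try each row:
  row 0: fits
  row 1: fits
  row 2: fits
  row 3: fits
  row 4: fits
  row 5: fits
  row 6: fits
  row 7: fits
  row 8: blocked -> lock at row 7

Answer: 7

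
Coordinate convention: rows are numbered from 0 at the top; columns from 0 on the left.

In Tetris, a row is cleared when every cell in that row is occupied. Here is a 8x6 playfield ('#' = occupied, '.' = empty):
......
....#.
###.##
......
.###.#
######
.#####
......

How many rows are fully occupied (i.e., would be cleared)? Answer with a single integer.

Check each row:
  row 0: 6 empty cells -> not full
  row 1: 5 empty cells -> not full
  row 2: 1 empty cell -> not full
  row 3: 6 empty cells -> not full
  row 4: 2 empty cells -> not full
  row 5: 0 empty cells -> FULL (clear)
  row 6: 1 empty cell -> not full
  row 7: 6 empty cells -> not full
Total rows cleared: 1

Answer: 1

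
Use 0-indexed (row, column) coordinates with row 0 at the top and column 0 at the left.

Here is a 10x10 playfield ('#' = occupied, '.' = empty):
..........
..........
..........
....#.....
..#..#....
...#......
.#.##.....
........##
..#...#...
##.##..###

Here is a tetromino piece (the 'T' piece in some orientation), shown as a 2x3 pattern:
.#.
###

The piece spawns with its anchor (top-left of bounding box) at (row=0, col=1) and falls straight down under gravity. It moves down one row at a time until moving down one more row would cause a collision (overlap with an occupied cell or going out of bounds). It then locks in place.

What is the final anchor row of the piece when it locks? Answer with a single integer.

Answer: 2

Derivation:
Spawn at (row=0, col=1). Try each row:
  row 0: fits
  row 1: fits
  row 2: fits
  row 3: blocked -> lock at row 2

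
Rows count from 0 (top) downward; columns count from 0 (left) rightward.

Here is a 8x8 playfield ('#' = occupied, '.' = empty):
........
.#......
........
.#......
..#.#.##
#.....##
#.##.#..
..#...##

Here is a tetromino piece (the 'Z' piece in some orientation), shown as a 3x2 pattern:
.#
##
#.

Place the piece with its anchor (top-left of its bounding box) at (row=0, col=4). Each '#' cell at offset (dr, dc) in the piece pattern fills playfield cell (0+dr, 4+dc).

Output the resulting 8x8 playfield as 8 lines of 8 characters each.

Answer: .....#..
.#..##..
....#...
.#......
..#.#.##
#.....##
#.##.#..
..#...##

Derivation:
Fill (0+0,4+1) = (0,5)
Fill (0+1,4+0) = (1,4)
Fill (0+1,4+1) = (1,5)
Fill (0+2,4+0) = (2,4)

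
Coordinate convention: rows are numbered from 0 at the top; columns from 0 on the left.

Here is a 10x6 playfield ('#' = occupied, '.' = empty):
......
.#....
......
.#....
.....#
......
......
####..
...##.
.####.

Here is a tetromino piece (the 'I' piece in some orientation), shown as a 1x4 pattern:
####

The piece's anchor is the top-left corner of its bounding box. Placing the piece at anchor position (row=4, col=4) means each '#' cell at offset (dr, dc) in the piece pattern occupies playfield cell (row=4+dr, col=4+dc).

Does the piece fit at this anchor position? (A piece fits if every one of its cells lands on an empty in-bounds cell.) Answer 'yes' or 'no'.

Answer: no

Derivation:
Check each piece cell at anchor (4, 4):
  offset (0,0) -> (4,4): empty -> OK
  offset (0,1) -> (4,5): occupied ('#') -> FAIL
  offset (0,2) -> (4,6): out of bounds -> FAIL
  offset (0,3) -> (4,7): out of bounds -> FAIL
All cells valid: no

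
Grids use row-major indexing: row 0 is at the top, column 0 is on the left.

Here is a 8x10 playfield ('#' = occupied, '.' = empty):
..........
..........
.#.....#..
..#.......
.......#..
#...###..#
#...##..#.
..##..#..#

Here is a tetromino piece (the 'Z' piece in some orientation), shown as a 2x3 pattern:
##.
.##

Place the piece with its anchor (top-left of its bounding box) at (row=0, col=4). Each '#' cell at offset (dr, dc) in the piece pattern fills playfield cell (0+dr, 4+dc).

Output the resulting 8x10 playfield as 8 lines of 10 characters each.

Answer: ....##....
.....##...
.#.....#..
..#.......
.......#..
#...###..#
#...##..#.
..##..#..#

Derivation:
Fill (0+0,4+0) = (0,4)
Fill (0+0,4+1) = (0,5)
Fill (0+1,4+1) = (1,5)
Fill (0+1,4+2) = (1,6)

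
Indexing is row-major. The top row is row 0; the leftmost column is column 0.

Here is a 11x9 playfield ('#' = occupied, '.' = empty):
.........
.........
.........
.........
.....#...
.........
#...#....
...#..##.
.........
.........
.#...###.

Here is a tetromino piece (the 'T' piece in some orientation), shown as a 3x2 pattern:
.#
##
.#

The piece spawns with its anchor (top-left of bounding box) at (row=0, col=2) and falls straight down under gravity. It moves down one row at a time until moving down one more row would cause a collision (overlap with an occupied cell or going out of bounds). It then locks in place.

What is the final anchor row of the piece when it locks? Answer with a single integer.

Answer: 4

Derivation:
Spawn at (row=0, col=2). Try each row:
  row 0: fits
  row 1: fits
  row 2: fits
  row 3: fits
  row 4: fits
  row 5: blocked -> lock at row 4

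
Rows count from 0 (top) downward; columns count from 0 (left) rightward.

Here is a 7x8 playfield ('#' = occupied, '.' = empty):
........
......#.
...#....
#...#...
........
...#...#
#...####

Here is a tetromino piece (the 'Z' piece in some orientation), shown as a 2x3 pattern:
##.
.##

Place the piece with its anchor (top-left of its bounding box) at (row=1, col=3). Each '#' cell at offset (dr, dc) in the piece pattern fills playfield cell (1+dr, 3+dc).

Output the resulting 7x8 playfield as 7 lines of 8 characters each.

Fill (1+0,3+0) = (1,3)
Fill (1+0,3+1) = (1,4)
Fill (1+1,3+1) = (2,4)
Fill (1+1,3+2) = (2,5)

Answer: ........
...##.#.
...###..
#...#...
........
...#...#
#...####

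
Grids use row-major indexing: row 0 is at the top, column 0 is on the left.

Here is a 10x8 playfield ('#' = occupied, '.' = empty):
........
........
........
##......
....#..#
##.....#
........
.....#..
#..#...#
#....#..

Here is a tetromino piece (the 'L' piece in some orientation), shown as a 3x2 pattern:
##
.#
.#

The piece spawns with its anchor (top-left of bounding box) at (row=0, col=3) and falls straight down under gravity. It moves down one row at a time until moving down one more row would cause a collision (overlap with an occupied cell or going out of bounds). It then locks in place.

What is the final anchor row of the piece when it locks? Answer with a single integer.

Spawn at (row=0, col=3). Try each row:
  row 0: fits
  row 1: fits
  row 2: blocked -> lock at row 1

Answer: 1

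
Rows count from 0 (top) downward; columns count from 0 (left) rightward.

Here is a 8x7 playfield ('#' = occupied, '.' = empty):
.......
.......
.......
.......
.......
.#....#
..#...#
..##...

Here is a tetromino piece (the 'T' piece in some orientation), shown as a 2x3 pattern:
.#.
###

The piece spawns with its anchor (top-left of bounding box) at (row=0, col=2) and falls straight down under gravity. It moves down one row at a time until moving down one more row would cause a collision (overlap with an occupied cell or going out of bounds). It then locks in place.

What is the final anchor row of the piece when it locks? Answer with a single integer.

Answer: 4

Derivation:
Spawn at (row=0, col=2). Try each row:
  row 0: fits
  row 1: fits
  row 2: fits
  row 3: fits
  row 4: fits
  row 5: blocked -> lock at row 4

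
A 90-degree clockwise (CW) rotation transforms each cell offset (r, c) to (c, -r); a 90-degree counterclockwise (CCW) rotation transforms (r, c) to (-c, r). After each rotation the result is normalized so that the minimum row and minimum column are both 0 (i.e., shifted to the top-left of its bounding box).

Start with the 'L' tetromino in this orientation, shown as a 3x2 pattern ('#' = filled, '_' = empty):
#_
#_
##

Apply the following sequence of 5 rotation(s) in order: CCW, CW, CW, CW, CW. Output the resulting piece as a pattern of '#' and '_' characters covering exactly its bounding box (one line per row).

Start:
#_
#_
##
After rotation 1 (CCW):
__#
###
After rotation 2 (CW):
#_
#_
##
After rotation 3 (CW):
###
#__
After rotation 4 (CW):
##
_#
_#
After rotation 5 (CW):
__#
###

Answer: __#
###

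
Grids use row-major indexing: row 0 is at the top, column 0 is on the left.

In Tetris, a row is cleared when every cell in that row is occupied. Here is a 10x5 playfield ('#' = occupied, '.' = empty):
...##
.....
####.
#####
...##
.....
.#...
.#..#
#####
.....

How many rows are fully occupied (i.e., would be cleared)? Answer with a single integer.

Answer: 2

Derivation:
Check each row:
  row 0: 3 empty cells -> not full
  row 1: 5 empty cells -> not full
  row 2: 1 empty cell -> not full
  row 3: 0 empty cells -> FULL (clear)
  row 4: 3 empty cells -> not full
  row 5: 5 empty cells -> not full
  row 6: 4 empty cells -> not full
  row 7: 3 empty cells -> not full
  row 8: 0 empty cells -> FULL (clear)
  row 9: 5 empty cells -> not full
Total rows cleared: 2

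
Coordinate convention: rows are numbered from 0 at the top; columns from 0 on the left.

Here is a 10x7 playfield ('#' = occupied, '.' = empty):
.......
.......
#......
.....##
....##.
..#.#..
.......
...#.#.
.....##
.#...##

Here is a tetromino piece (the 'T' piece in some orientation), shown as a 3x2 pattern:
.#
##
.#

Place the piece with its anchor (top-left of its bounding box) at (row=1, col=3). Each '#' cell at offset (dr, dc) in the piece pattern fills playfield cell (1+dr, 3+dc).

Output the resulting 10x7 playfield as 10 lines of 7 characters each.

Answer: .......
....#..
#..##..
....###
....##.
..#.#..
.......
...#.#.
.....##
.#...##

Derivation:
Fill (1+0,3+1) = (1,4)
Fill (1+1,3+0) = (2,3)
Fill (1+1,3+1) = (2,4)
Fill (1+2,3+1) = (3,4)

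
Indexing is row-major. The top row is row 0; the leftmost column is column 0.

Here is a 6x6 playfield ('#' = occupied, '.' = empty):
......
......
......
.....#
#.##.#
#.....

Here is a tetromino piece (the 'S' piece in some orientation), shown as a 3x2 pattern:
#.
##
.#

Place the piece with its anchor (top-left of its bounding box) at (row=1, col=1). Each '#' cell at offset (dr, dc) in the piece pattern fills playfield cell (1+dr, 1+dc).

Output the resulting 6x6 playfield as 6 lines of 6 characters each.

Fill (1+0,1+0) = (1,1)
Fill (1+1,1+0) = (2,1)
Fill (1+1,1+1) = (2,2)
Fill (1+2,1+1) = (3,2)

Answer: ......
.#....
.##...
..#..#
#.##.#
#.....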